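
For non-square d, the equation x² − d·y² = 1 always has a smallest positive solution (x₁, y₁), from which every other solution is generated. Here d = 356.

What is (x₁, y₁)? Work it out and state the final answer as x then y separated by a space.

√356 = [18; 1,6,1,1,2,…,6,1,36, …], period ℓ=14 (even) → k=13
a_0=18:  p_0=18·1+0=18,  q_0=18·0+1=1
…
a_3=1:  p_3=1·132+19=151,  q_3=1·7+1=8
a_4=1:  p_4=1·151+132=283,  q_4=1·8+7=15
a_5=2:  p_5=2·283+151=717,  q_5=2·15+8=38
…
a_9=2:  p_9=2·9717+8717=28151,  q_9=2·515+462=1492
…
a_11=1:  p_11=1·37868+28151=66019,  q_11=1·2007+1492=3499
a_12=6:  p_12=6·66019+37868=433982,  q_12=6·3499+2007=23001
a_13=1:  p_13=1·433982+66019=500001,  q_13=1·23001+3499=26500
fundamental: x₁=500001, y₁=26500  (since 250001000001 − 356·702250000 = 1)

500001 26500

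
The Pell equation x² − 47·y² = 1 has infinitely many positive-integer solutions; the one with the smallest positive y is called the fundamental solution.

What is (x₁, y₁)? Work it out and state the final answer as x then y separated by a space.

48 7

√47 = [6; 1,5,1,12, …], period ℓ=4 (even) → k=3
k=0  a_k=6  p_k/q_k = 6/1
k=1  a_k=1  p_k/q_k = 7/1
k=2  a_k=5  p_k/q_k = 41/6
k=3  a_k=1  p_k/q_k = 48/7
fundamental: x₁=48, y₁=7  (since 2304 − 47·49 = 1)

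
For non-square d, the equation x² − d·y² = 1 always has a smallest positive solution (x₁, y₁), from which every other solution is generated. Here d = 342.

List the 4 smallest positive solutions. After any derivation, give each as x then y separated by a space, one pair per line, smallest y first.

37 2
2737 148
202501 10950
14982337 810152

[18; 2,36] for √342; ℓ=2 ⇒ convergent index 1
step 0: (18, 1)  from 18·(1,0) + (0,1)
step 1: (37, 2)  from 2·(18,1) + (1,0)
→ (37, 2).  Check: 37²=1369, 342·2²=1368, difference 1.
(37+2√342)^2 = 2737 + 148√342
(37+2√342)^3 = 202501 + 10950√342
(37+2√342)^4 = 14982337 + 810152√342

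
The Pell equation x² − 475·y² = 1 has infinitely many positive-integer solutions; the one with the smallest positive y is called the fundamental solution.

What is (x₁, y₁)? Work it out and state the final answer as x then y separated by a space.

57799 2652

d=475: √d = [21; 1,3,1,6,2,6,1,3,1,42] (ℓ=10, even), read p_9/q_9
k=0  a_k=21  p_k/q_k = 21/1
…
k=4  a_k=6  p_k/q_k = 741/34
…
k=6  a_k=6  p_k/q_k = 10287/472
…
k=8  a_k=3  p_k/q_k = 45921/2107
k=9  a_k=1  p_k/q_k = 57799/2652
fundamental: x₁=57799, y₁=2652  (since 3340724401 − 475·7033104 = 1)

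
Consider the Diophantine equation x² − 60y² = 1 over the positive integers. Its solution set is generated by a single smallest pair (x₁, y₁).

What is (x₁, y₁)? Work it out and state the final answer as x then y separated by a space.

√60 = [7; 1,2,1,14, …], period ℓ=4 (even) → k=3
step 0: (7, 1)  from 7·(1,0) + (0,1)
step 1: (8, 1)  from 1·(7,1) + (1,0)
step 2: (23, 3)  from 2·(8,1) + (7,1)
step 3: (31, 4)  from 1·(23,3) + (8,1)
fundamental: x₁=31, y₁=4  (since 961 − 60·16 = 1)

31 4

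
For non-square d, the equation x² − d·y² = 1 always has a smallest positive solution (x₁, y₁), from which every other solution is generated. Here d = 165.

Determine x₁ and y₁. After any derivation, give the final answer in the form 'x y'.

1079 84

√165 → a₀=12, period (1,5,2,5,1,24); ℓ=6 even so k=5
i=0: a=12 ⇒ p=12, q=1
i=1: a=1 ⇒ p=13, q=1
i=2: a=5 ⇒ p=77, q=6
i=3: a=2 ⇒ p=167, q=13
i=4: a=5 ⇒ p=912, q=71
i=5: a=1 ⇒ p=1079, q=84
fundamental: x₁=1079, y₁=84  (since 1164241 − 165·7056 = 1)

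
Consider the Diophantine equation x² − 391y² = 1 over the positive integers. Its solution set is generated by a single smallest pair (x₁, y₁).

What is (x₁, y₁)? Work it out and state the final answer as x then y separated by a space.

7338680 371133

[19; 1,3,2,2,1,…,3,1,38] for √391; ℓ=16 ⇒ convergent index 15
i=0: a=19 ⇒ p=19, q=1
i=1: a=1 ⇒ p=20, q=1
i=2: a=3 ⇒ p=79, q=4
…
i=4: a=2 ⇒ p=435, q=22
i=5: a=1 ⇒ p=613, q=31
…
i=11: a=1 ⇒ p=268013, q=13554
…
i=13: a=2 ⇒ p=1660597, q=83980
i=14: a=3 ⇒ p=5678083, q=287153
i=15: a=1 ⇒ p=7338680, q=371133
fundamental: x₁=7338680, y₁=371133  (since 53856224142400 − 391·137739703689 = 1)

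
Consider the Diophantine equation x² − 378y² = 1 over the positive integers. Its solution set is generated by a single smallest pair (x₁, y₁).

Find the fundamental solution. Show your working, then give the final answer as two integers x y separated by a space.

8749 450

√378 → a₀=19, period (2,3,1,4,1,3,2,38); ℓ=8 even so k=7
a_0=19:  p_0=19·1+0=19,  q_0=19·0+1=1
a_1=2:  p_1=2·19+1=39,  q_1=2·1+0=2
…
a_5=1:  p_5=1·836+175=1011,  q_5=1·43+9=52
a_6=3:  p_6=3·1011+836=3869,  q_6=3·52+43=199
a_7=2:  p_7=2·3869+1011=8749,  q_7=2·199+52=450
→ (8749, 450).  Check: 8749²=76545001, 378·450²=76545000, difference 1.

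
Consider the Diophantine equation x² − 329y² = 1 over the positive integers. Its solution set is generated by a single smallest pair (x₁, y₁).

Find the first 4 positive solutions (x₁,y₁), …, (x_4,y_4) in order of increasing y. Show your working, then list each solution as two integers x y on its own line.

d=329: √d = [18; 7,4,2,1,1,4,1,1,2,4,7,36] (ℓ=12, even), read p_11/q_11
a_0=18:  p_0=18·1+0=18,  q_0=18·0+1=1
a_1=7:  p_1=7·18+1=127,  q_1=7·1+0=7
a_2=4:  p_2=4·127+18=526,  q_2=4·7+1=29
…
a_4=1:  p_4=1·1179+526=1705,  q_4=1·65+29=94
a_5=1:  p_5=1·1705+1179=2884,  q_5=1·94+65=159
…
a_7=1:  p_7=1·13241+2884=16125,  q_7=1·730+159=889
a_8=1:  p_8=1·16125+13241=29366,  q_8=1·889+730=1619
…
a_10=4:  p_10=4·74857+29366=328794,  q_10=4·4127+1619=18127
a_11=7:  p_11=7·328794+74857=2376415,  q_11=7·18127+4127=131016
(x₁, y₁) = (2376415, 131016);  2376415² − 329·131016² = 1 ✓
(x_2, y_2) = (2376415·2376415 + 329·131016·131016, 2376415·131016 + 131016·2376415) = (11294696504449, 622696775280)
(x_3, y_3) = (2376415·11294696504449 + 329·131016·622696775280, 2376415·622696775280 + 131016·11294696504449) = (53681772387237964255, 2959571914453911384)
(x_4, y_4) = (2376415·53681772387237964255 + 329·131016·2959571914453911384, 2376415·2959571914453911384 + 131016·53681772387237964255) = (255140338255224918953587201, 14066342182173360946441440)

2376415 131016
11294696504449 622696775280
53681772387237964255 2959571914453911384
255140338255224918953587201 14066342182173360946441440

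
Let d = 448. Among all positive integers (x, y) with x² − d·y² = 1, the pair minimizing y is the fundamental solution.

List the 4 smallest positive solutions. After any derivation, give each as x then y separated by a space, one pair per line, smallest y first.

127 6
32257 1524
8193151 387090
2081028097 98319336

[21; 6,42] for √448; ℓ=2 ⇒ convergent index 1
step 0: (21, 1)  from 21·(1,0) + (0,1)
step 1: (127, 6)  from 6·(21,1) + (1,0)
fundamental: x₁=127, y₁=6  (since 16129 − 448·36 = 1)
k=2:  x_2 = 127·127+448·6·6 = 32257,  y_2 = 127·6+6·127 = 1524
k=3:  x_3 = 127·32257+448·6·1524 = 8193151,  y_3 = 127·1524+6·32257 = 387090
k=4:  x_4 = 127·8193151+448·6·387090 = 2081028097,  y_4 = 127·387090+6·8193151 = 98319336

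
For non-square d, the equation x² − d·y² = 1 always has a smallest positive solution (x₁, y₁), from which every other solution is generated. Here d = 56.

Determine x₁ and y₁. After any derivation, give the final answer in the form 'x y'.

[7; 2,14] for √56; ℓ=2 ⇒ convergent index 1
i=0: a=7 ⇒ p=7, q=1
i=1: a=2 ⇒ p=15, q=2
(x₁, y₁) = (15, 2);  15² − 56·2² = 1 ✓

15 2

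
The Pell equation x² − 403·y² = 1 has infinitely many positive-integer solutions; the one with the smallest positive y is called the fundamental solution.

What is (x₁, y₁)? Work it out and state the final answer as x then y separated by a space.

669878 33369

√403 → a₀=20, period (13,2,1,3,1,3,1,2,13,40); ℓ=10 even so k=9
k=0  a_k=20  p_k/q_k = 20/1
…
k=3  a_k=1  p_k/q_k = 803/40
k=4  a_k=3  p_k/q_k = 2951/147
k=5  a_k=1  p_k/q_k = 3754/187
k=6  a_k=3  p_k/q_k = 14213/708
k=7  a_k=1  p_k/q_k = 17967/895
k=8  a_k=2  p_k/q_k = 50147/2498
k=9  a_k=13  p_k/q_k = 669878/33369
(x₁, y₁) = (669878, 33369);  669878² − 403·33369² = 1 ✓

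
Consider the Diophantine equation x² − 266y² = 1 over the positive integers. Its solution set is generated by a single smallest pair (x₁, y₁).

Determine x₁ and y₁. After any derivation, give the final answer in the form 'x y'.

685 42

√266 = [16; 3,4,3,32, …], period ℓ=4 (even) → k=3
a_0=16:  p_0=16·1+0=16,  q_0=16·0+1=1
…
a_2=4:  p_2=4·49+16=212,  q_2=4·3+1=13
a_3=3:  p_3=3·212+49=685,  q_3=3·13+3=42
(x₁, y₁) = (685, 42);  685² − 266·42² = 1 ✓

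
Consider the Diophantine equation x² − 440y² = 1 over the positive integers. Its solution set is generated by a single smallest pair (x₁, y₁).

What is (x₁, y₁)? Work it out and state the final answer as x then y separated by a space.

21 1

d=440: √d = [20; 1,40] (ℓ=2, even), read p_1/q_1
a_0=20:  p_0=20·1+0=20,  q_0=20·0+1=1
a_1=1:  p_1=1·20+1=21,  q_1=1·1+0=1
→ (21, 1).  Check: 21²=441, 440·1²=440, difference 1.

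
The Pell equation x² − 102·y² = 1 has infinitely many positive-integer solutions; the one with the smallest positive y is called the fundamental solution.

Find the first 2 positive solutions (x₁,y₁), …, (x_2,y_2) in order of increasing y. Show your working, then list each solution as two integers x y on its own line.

[10; 10,20] for √102; ℓ=2 ⇒ convergent index 1
step 0: (10, 1)  from 10·(1,0) + (0,1)
step 1: (101, 10)  from 10·(10,1) + (1,0)
→ (101, 10).  Check: 101²=10201, 102·10²=10200, difference 1.
(101+10√102)^2 = 20401 + 2020√102

101 10
20401 2020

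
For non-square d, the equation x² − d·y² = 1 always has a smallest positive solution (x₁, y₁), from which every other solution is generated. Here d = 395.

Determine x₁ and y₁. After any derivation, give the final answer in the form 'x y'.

159 8

√395 → a₀=19, period (1,6,1,38); ℓ=4 even so k=3
i=0: a=19 ⇒ p=19, q=1
…
i=2: a=6 ⇒ p=139, q=7
i=3: a=1 ⇒ p=159, q=8
(x₁, y₁) = (159, 8);  159² − 395·8² = 1 ✓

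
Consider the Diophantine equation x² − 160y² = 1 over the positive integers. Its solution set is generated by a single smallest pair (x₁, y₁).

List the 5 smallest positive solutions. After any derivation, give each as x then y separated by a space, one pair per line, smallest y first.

[12; 1,1,1,5,1,1,1,24] for √160; ℓ=8 ⇒ convergent index 7
k=0  a_k=12  p_k/q_k = 12/1
k=1  a_k=1  p_k/q_k = 13/1
…
k=6  a_k=1  p_k/q_k = 468/37
k=7  a_k=1  p_k/q_k = 721/57
(x₁, y₁) = (721, 57);  721² − 160·57² = 1 ✓
(x_2, y_2) = (721·721 + 160·57·57, 721·57 + 57·721) = (1039681, 82194)
(x_3, y_3) = (721·1039681 + 160·57·82194, 721·82194 + 57·1039681) = (1499219281, 118523691)
(x_4, y_4) = (721·1499219281 + 160·57·118523691, 721·118523691 + 57·1499219281) = (2161873163521, 170911080228)
(x_5, y_5) = (721·2161873163521 + 160·57·170911080228, 721·170911080228 + 57·2161873163521) = (3117419602578001, 246453659165085)

721 57
1039681 82194
1499219281 118523691
2161873163521 170911080228
3117419602578001 246453659165085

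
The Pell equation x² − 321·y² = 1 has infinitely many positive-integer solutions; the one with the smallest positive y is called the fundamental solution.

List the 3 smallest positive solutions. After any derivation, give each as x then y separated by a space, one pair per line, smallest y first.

215 12
92449 5160
39752855 2218788

[17; 1,10,1,34] for √321; ℓ=4 ⇒ convergent index 3
i=0: a=17 ⇒ p=17, q=1
…
i=2: a=10 ⇒ p=197, q=11
i=3: a=1 ⇒ p=215, q=12
(x₁, y₁) = (215, 12);  215² − 321·12² = 1 ✓
(215+12√321)^2 = 92449 + 5160√321
(215+12√321)^3 = 39752855 + 2218788√321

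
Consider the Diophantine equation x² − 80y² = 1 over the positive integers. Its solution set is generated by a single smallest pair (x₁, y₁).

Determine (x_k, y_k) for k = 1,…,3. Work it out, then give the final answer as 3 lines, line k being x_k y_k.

d=80: √d = [8; 1,16] (ℓ=2, even), read p_1/q_1
a_0=8:  p_0=8·1+0=8,  q_0=8·0+1=1
a_1=1:  p_1=1·8+1=9,  q_1=1·1+0=1
fundamental: x₁=9, y₁=1  (since 81 − 80·1 = 1)
(9+1√80)^2 = 161 + 18√80
(9+1√80)^3 = 2889 + 323√80

9 1
161 18
2889 323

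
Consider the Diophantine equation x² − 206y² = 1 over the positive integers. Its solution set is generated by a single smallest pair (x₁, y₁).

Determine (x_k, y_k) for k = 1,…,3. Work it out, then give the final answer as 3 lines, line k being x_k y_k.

d=206: √d = [14; 2,1,5,14,5,1,2,28] (ℓ=8, even), read p_7/q_7
a_0=14:  p_0=14·1+0=14,  q_0=14·0+1=1
…
a_6=1:  p_6=1·17539+3459=20998,  q_6=1·1222+241=1463
a_7=2:  p_7=2·20998+17539=59535,  q_7=2·1463+1222=4148
fundamental: x₁=59535, y₁=4148  (since 3544416225 − 206·17205904 = 1)
(59535+4148√206)^2 = 7088832449 + 493902360√206
(59535+4148√206)^3 = 844067279642895 + 58808954001052√206

59535 4148
7088832449 493902360
844067279642895 58808954001052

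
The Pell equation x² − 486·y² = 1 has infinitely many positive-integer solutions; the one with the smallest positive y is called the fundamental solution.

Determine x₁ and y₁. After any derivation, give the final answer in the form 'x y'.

d=486: √d = [22; 22,44] (ℓ=2, even), read p_1/q_1
k=0  a_k=22  p_k/q_k = 22/1
k=1  a_k=22  p_k/q_k = 485/22
→ (485, 22).  Check: 485²=235225, 486·22²=235224, difference 1.

485 22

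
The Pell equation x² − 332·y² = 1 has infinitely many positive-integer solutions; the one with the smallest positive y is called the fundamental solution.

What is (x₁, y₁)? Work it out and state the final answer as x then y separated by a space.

d=332: √d = [18; 4,1,1,8,1,1,4,36] (ℓ=8, even), read p_7/q_7
step 0: (18, 1)  from 18·(1,0) + (0,1)
…
step 3: (164, 9)  from 1·(91,5) + (73,4)
step 4: (1403, 77)  from 8·(164,9) + (91,5)
…
step 6: (2970, 163)  from 1·(1567,86) + (1403,77)
step 7: (13447, 738)  from 4·(2970,163) + (1567,86)
fundamental: x₁=13447, y₁=738  (since 180821809 − 332·544644 = 1)

13447 738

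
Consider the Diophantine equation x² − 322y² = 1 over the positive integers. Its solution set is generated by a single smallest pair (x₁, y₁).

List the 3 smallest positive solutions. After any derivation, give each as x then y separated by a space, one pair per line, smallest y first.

√322 → a₀=17, period (1,16,1,34); ℓ=4 even so k=3
a_0=17:  p_0=17·1+0=17,  q_0=17·0+1=1
a_1=1:  p_1=1·17+1=18,  q_1=1·1+0=1
a_2=16:  p_2=16·18+17=305,  q_2=16·1+1=17
a_3=1:  p_3=1·305+18=323,  q_3=1·17+1=18
fundamental: x₁=323, y₁=18  (since 104329 − 322·324 = 1)
k=2:  x_2 = 323·323+322·18·18 = 208657,  y_2 = 323·18+18·323 = 11628
k=3:  x_3 = 323·208657+322·18·11628 = 134792099,  y_3 = 323·11628+18·208657 = 7511670

323 18
208657 11628
134792099 7511670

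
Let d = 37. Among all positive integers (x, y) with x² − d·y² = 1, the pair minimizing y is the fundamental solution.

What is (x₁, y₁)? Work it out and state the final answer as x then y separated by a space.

√37 = [6; 12, …], period ℓ=1 (odd) → k=1
step 0: (6, 1)  from 6·(1,0) + (0,1)
step 1: (73, 12)  from 12·(6,1) + (1,0)
fundamental: x₁=73, y₁=12  (since 5329 − 37·144 = 1)

73 12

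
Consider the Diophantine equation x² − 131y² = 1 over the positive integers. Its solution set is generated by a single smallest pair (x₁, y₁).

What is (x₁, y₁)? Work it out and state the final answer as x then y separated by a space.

10610 927

√131 = [11; 2,4,11,4,2,22, …], period ℓ=6 (even) → k=5
a_0=11:  p_0=11·1+0=11,  q_0=11·0+1=1
a_1=2:  p_1=2·11+1=23,  q_1=2·1+0=2
a_2=4:  p_2=4·23+11=103,  q_2=4·2+1=9
a_3=11:  p_3=11·103+23=1156,  q_3=11·9+2=101
a_4=4:  p_4=4·1156+103=4727,  q_4=4·101+9=413
a_5=2:  p_5=2·4727+1156=10610,  q_5=2·413+101=927
(x₁, y₁) = (10610, 927);  10610² − 131·927² = 1 ✓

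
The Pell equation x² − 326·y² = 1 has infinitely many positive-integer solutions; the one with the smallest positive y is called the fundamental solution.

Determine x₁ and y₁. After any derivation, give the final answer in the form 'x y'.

325 18

d=326: √d = [18; 18,36] (ℓ=2, even), read p_1/q_1
i=0: a=18 ⇒ p=18, q=1
i=1: a=18 ⇒ p=325, q=18
(x₁, y₁) = (325, 18);  325² − 326·18² = 1 ✓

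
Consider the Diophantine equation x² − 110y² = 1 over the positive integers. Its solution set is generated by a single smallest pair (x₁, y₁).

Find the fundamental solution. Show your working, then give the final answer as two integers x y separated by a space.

d=110: √d = [10; 2,20] (ℓ=2, even), read p_1/q_1
a_0=10:  p_0=10·1+0=10,  q_0=10·0+1=1
a_1=2:  p_1=2·10+1=21,  q_1=2·1+0=2
(x₁, y₁) = (21, 2);  21² − 110·2² = 1 ✓

21 2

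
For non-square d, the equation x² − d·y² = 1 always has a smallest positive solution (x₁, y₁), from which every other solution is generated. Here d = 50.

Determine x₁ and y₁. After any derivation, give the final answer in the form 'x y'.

d=50: √d = [7; 14] (ℓ=1, odd), read p_1/q_1
a_0=7:  p_0=7·1+0=7,  q_0=7·0+1=1
a_1=14:  p_1=14·7+1=99,  q_1=14·1+0=14
→ (99, 14).  Check: 99²=9801, 50·14²=9800, difference 1.

99 14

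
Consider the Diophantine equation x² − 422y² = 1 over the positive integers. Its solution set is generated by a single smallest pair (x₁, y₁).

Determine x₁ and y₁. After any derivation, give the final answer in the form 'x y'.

7022501 341850

d=422: √d = [20; 1,1,5,2,1,…,1,1,40] (ℓ=14, even), read p_13/q_13
step 0: (20, 1)  from 20·(1,0) + (0,1)
step 1: (21, 1)  from 1·(20,1) + (1,0)
…
step 8: (163807, 7974)  from 3·(53719,2615) + (2650,129)
…
step 12: (3810680, 185501)  from 1·(3211821,156349) + (598859,29152)
step 13: (7022501, 341850)  from 1·(3810680,185501) + (3211821,156349)
→ (7022501, 341850).  Check: 7022501²=49315520295001, 422·341850²=49315520295000, difference 1.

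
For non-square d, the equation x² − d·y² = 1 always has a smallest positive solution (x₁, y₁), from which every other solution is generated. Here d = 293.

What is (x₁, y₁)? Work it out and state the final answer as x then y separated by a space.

d=293: √d = [17; 8,1,1,8,34] (ℓ=5, odd), read p_9/q_9
a_0=17:  p_0=17·1+0=17,  q_0=17·0+1=1
…
a_2=1:  p_2=1·137+17=154,  q_2=1·8+1=9
…
a_8=1:  p_8=1·764593+679914=1444507,  q_8=1·44668+39721=84389
a_9=8:  p_9=8·1444507+764593=12320649,  q_9=8·84389+44668=719780
fundamental: x₁=12320649, y₁=719780  (since 151798391781201 − 293·518083248400 = 1)

12320649 719780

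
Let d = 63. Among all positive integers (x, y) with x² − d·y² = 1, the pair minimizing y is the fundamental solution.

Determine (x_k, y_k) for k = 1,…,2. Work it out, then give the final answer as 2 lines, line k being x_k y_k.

8 1
127 16

[7; 1,14] for √63; ℓ=2 ⇒ convergent index 1
k=0  a_k=7  p_k/q_k = 7/1
k=1  a_k=1  p_k/q_k = 8/1
(x₁, y₁) = (8, 1);  8² − 63·1² = 1 ✓
k=2:  x_2 = 8·8+63·1·1 = 127,  y_2 = 8·1+1·8 = 16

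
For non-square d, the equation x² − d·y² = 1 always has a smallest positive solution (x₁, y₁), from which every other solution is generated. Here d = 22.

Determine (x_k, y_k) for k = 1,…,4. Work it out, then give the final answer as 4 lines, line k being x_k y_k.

197 42
77617 16548
30580901 6519870
12048797377 2568812232

√22 → a₀=4, period (1,2,4,2,1,8); ℓ=6 even so k=5
i=0: a=4 ⇒ p=4, q=1
…
i=2: a=2 ⇒ p=14, q=3
…
i=4: a=2 ⇒ p=136, q=29
i=5: a=1 ⇒ p=197, q=42
(x₁, y₁) = (197, 42);  197² − 22·42² = 1 ✓
(197+42√22)^2 = 77617 + 16548√22
(197+42√22)^3 = 30580901 + 6519870√22
(197+42√22)^4 = 12048797377 + 2568812232√22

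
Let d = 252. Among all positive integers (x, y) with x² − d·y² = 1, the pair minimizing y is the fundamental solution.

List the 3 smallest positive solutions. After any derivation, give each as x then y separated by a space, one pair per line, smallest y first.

127 8
32257 2032
8193151 516120

√252 → a₀=15, period (1,6,1,30); ℓ=4 even so k=3
step 0: (15, 1)  from 15·(1,0) + (0,1)
…
step 2: (111, 7)  from 6·(16,1) + (15,1)
step 3: (127, 8)  from 1·(111,7) + (16,1)
(x₁, y₁) = (127, 8);  127² − 252·8² = 1 ✓
k=2:  x_2 = 127·127+252·8·8 = 32257,  y_2 = 127·8+8·127 = 2032
k=3:  x_3 = 127·32257+252·8·2032 = 8193151,  y_3 = 127·2032+8·32257 = 516120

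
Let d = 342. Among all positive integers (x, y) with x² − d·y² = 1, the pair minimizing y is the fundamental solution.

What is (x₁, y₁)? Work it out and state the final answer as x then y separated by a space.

37 2

√342 = [18; 2,36, …], period ℓ=2 (even) → k=1
k=0  a_k=18  p_k/q_k = 18/1
k=1  a_k=2  p_k/q_k = 37/2
→ (37, 2).  Check: 37²=1369, 342·2²=1368, difference 1.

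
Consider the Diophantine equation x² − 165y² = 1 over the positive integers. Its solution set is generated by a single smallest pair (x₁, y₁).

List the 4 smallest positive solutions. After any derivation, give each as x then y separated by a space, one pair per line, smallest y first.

1079 84
2328481 181272
5024860919 391184892
10843647534721 844176815664

√165 → a₀=12, period (1,5,2,5,1,24); ℓ=6 even so k=5
a_0=12:  p_0=12·1+0=12,  q_0=12·0+1=1
a_1=1:  p_1=1·12+1=13,  q_1=1·1+0=1
…
a_4=5:  p_4=5·167+77=912,  q_4=5·13+6=71
a_5=1:  p_5=1·912+167=1079,  q_5=1·71+13=84
fundamental: x₁=1079, y₁=84  (since 1164241 − 165·7056 = 1)
n=2: (1079,84)∘(1079,84) = (1079·1079+165·84·84, 1079·84+84·1079) = (2328481,181272)
n=3: (2328481,181272)∘(1079,84) = (1079·2328481+165·84·181272, 1079·181272+84·2328481) = (5024860919,391184892)
n=4: (5024860919,391184892)∘(1079,84) = (1079·5024860919+165·84·391184892, 1079·391184892+84·5024860919) = (10843647534721,844176815664)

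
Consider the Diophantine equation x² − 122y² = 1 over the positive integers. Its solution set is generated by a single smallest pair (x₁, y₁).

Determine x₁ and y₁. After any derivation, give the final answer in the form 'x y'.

√122 → a₀=11, period (22); ℓ=1 odd so k=1
a_0=11:  p_0=11·1+0=11,  q_0=11·0+1=1
a_1=22:  p_1=22·11+1=243,  q_1=22·1+0=22
→ (243, 22).  Check: 243²=59049, 122·22²=59048, difference 1.

243 22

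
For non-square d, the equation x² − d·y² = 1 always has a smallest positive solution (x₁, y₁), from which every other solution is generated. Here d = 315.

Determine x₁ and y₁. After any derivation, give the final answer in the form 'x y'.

√315 = [17; 1,2,1,34, …], period ℓ=4 (even) → k=3
i=0: a=17 ⇒ p=17, q=1
i=1: a=1 ⇒ p=18, q=1
i=2: a=2 ⇒ p=53, q=3
i=3: a=1 ⇒ p=71, q=4
→ (71, 4).  Check: 71²=5041, 315·4²=5040, difference 1.

71 4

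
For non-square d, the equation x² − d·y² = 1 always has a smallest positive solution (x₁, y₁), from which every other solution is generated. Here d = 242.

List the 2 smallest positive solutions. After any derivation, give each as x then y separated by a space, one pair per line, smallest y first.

19601 1260
768398401 49394520

√242 → a₀=15, period (1,1,3,1,14,1,3,1,1,30); ℓ=10 even so k=9
i=0: a=15 ⇒ p=15, q=1
i=1: a=1 ⇒ p=16, q=1
i=2: a=1 ⇒ p=31, q=2
…
i=4: a=1 ⇒ p=140, q=9
…
i=6: a=1 ⇒ p=2209, q=142
…
i=8: a=1 ⇒ p=10905, q=701
i=9: a=1 ⇒ p=19601, q=1260
(x₁, y₁) = (19601, 1260);  19601² − 242·1260² = 1 ✓
(19601+1260√242)^2 = 768398401 + 49394520√242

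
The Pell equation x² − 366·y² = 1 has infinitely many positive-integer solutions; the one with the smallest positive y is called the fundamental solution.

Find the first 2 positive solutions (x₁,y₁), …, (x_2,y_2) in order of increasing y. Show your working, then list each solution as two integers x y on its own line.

√366 = [19; 7,1,1,1,2,12,2,1,1,1,7,38, …], period ℓ=12 (even) → k=11
i=0: a=19 ⇒ p=19, q=1
i=1: a=7 ⇒ p=134, q=7
…
i=4: a=1 ⇒ p=440, q=23
i=5: a=2 ⇒ p=1167, q=61
i=6: a=12 ⇒ p=14444, q=755
i=7: a=2 ⇒ p=30055, q=1571
i=8: a=1 ⇒ p=44499, q=2326
i=9: a=1 ⇒ p=74554, q=3897
i=10: a=1 ⇒ p=119053, q=6223
i=11: a=7 ⇒ p=907925, q=47458
(x₁, y₁) = (907925, 47458);  907925² − 366·47458² = 1 ✓
k=2:  x_2 = 907925·907925+366·47458·47458 = 1648655611249,  y_2 = 907925·47458+47458·907925 = 86176609300

907925 47458
1648655611249 86176609300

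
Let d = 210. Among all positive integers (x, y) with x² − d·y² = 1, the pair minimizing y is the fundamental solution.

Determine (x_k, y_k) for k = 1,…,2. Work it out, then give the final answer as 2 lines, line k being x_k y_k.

29 2
1681 116

√210 → a₀=14, period (2,28); ℓ=2 even so k=1
step 0: (14, 1)  from 14·(1,0) + (0,1)
step 1: (29, 2)  from 2·(14,1) + (1,0)
→ (29, 2).  Check: 29²=841, 210·2²=840, difference 1.
(x_2, y_2) = (29·29 + 210·2·2, 29·2 + 2·29) = (1681, 116)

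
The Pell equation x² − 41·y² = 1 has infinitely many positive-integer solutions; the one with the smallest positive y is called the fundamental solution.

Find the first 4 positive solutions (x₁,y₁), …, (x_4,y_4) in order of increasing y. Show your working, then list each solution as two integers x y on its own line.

√41 = [6; 2,2,12, …], period ℓ=3 (odd) → k=5
step 0: (6, 1)  from 6·(1,0) + (0,1)
…
step 4: (826, 129)  from 2·(397,62) + (32,5)
step 5: (2049, 320)  from 2·(826,129) + (397,62)
→ (2049, 320).  Check: 2049²=4198401, 41·320²=4198400, difference 1.
(2049+320√41)^2 = 8396801 + 1311360√41
(2049+320√41)^3 = 34410088449 + 5373952960√41
(2049+320√41)^4 = 141012534067201 + 22022457918720√41

2049 320
8396801 1311360
34410088449 5373952960
141012534067201 22022457918720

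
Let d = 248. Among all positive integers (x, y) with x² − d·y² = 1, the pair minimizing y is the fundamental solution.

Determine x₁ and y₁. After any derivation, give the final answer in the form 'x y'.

√248 → a₀=15, period (1,2,1,30); ℓ=4 even so k=3
step 0: (15, 1)  from 15·(1,0) + (0,1)
step 1: (16, 1)  from 1·(15,1) + (1,0)
step 2: (47, 3)  from 2·(16,1) + (15,1)
step 3: (63, 4)  from 1·(47,3) + (16,1)
(x₁, y₁) = (63, 4);  63² − 248·4² = 1 ✓

63 4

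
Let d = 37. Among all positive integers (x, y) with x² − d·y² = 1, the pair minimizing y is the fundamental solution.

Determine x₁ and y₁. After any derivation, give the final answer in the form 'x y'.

73 12

[6; 12] for √37; ℓ=1 ⇒ convergent index 1
step 0: (6, 1)  from 6·(1,0) + (0,1)
step 1: (73, 12)  from 12·(6,1) + (1,0)
(x₁, y₁) = (73, 12);  73² − 37·12² = 1 ✓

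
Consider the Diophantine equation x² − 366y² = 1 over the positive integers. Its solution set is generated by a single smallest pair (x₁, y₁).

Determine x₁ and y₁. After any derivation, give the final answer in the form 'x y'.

√366 → a₀=19, period (7,1,1,1,2,12,2,1,1,1,7,38); ℓ=12 even so k=11
k=0  a_k=19  p_k/q_k = 19/1
k=1  a_k=7  p_k/q_k = 134/7
k=2  a_k=1  p_k/q_k = 153/8
…
k=4  a_k=1  p_k/q_k = 440/23
…
k=10  a_k=1  p_k/q_k = 119053/6223
k=11  a_k=7  p_k/q_k = 907925/47458
→ (907925, 47458).  Check: 907925²=824327805625, 366·47458²=824327805624, difference 1.

907925 47458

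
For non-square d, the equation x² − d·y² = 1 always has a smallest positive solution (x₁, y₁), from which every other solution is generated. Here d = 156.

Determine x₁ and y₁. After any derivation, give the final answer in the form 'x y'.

√156 → a₀=12, period (2,24); ℓ=2 even so k=1
step 0: (12, 1)  from 12·(1,0) + (0,1)
step 1: (25, 2)  from 2·(12,1) + (1,0)
(x₁, y₁) = (25, 2);  25² − 156·2² = 1 ✓

25 2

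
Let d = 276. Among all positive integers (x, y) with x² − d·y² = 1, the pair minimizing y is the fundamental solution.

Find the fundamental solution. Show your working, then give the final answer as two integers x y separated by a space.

7775 468

[16; 1,1,1,1,2,2,2,1,1,1,1,32] for √276; ℓ=12 ⇒ convergent index 11
a_0=16:  p_0=16·1+0=16,  q_0=16·0+1=1
…
a_8=1:  p_8=1·1246+515=1761,  q_8=1·75+31=106
…
a_10=1:  p_10=1·3007+1761=4768,  q_10=1·181+106=287
a_11=1:  p_11=1·4768+3007=7775,  q_11=1·287+181=468
fundamental: x₁=7775, y₁=468  (since 60450625 − 276·219024 = 1)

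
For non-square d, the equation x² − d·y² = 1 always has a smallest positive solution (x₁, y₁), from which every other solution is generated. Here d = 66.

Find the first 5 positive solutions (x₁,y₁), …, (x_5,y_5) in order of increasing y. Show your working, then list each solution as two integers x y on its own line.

65 8
8449 1040
1098305 135192
142771201 17573920
18559157825 2284474408

√66 → a₀=8, period (8,16); ℓ=2 even so k=1
a_0=8:  p_0=8·1+0=8,  q_0=8·0+1=1
a_1=8:  p_1=8·8+1=65,  q_1=8·1+0=8
fundamental: x₁=65, y₁=8  (since 4225 − 66·64 = 1)
n=2: (65,8)∘(65,8) = (65·65+66·8·8, 65·8+8·65) = (8449,1040)
n=3: (8449,1040)∘(65,8) = (65·8449+66·8·1040, 65·1040+8·8449) = (1098305,135192)
n=4: (1098305,135192)∘(65,8) = (65·1098305+66·8·135192, 65·135192+8·1098305) = (142771201,17573920)
n=5: (142771201,17573920)∘(65,8) = (65·142771201+66·8·17573920, 65·17573920+8·142771201) = (18559157825,2284474408)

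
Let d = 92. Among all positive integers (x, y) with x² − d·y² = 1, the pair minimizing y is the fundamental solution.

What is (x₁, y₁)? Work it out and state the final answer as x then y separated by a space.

d=92: √d = [9; 1,1,2,4,2,1,1,18] (ℓ=8, even), read p_7/q_7
step 0: (9, 1)  from 9·(1,0) + (0,1)
…
step 2: (19, 2)  from 1·(10,1) + (9,1)
…
step 6: (681, 71)  from 1·(470,49) + (211,22)
step 7: (1151, 120)  from 1·(681,71) + (470,49)
→ (1151, 120).  Check: 1151²=1324801, 92·120²=1324800, difference 1.

1151 120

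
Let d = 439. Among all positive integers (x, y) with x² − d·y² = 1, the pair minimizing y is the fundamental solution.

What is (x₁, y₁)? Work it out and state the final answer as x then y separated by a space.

440 21

[20; 1,19,1,40] for √439; ℓ=4 ⇒ convergent index 3
a_0=20:  p_0=20·1+0=20,  q_0=20·0+1=1
a_1=1:  p_1=1·20+1=21,  q_1=1·1+0=1
a_2=19:  p_2=19·21+20=419,  q_2=19·1+1=20
a_3=1:  p_3=1·419+21=440,  q_3=1·20+1=21
(x₁, y₁) = (440, 21);  440² − 439·21² = 1 ✓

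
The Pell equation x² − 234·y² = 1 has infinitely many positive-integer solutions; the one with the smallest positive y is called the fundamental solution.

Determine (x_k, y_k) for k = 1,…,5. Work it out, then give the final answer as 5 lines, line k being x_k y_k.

[15; 3,2,1,2,1,2,3,30] for √234; ℓ=8 ⇒ convergent index 7
a_0=15:  p_0=15·1+0=15,  q_0=15·0+1=1
…
a_3=1:  p_3=1·107+46=153,  q_3=1·7+3=10
…
a_5=1:  p_5=1·413+153=566,  q_5=1·27+10=37
a_6=2:  p_6=2·566+413=1545,  q_6=2·37+27=101
a_7=3:  p_7=3·1545+566=5201,  q_7=3·101+37=340
(x₁, y₁) = (5201, 340);  5201² − 234·340² = 1 ✓
k=2:  x_2 = 5201·5201+234·340·340 = 54100801,  y_2 = 5201·340+340·5201 = 3536680
k=3:  x_3 = 5201·54100801+234·340·3536680 = 562756526801,  y_3 = 5201·3536680+340·54100801 = 36788545020
k=4:  x_4 = 5201·562756526801+234·340·36788545020 = 5853793337683201,  y_4 = 5201·36788545020+340·562756526801 = 382674441761360
k=5:  x_5 = 5201·5853793337683201+234·340·382674441761360 = 60891157735824130001,  y_5 = 5201·382674441761360+340·5853793337683201 = 3980579506413121700

5201 340
54100801 3536680
562756526801 36788545020
5853793337683201 382674441761360
60891157735824130001 3980579506413121700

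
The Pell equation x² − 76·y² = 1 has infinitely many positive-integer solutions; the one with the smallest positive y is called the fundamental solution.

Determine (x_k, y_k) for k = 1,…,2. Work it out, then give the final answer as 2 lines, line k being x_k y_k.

√76 → a₀=8, period (1,2,1,1,5,4,5,1,1,2,1,16); ℓ=12 even so k=11
i=0: a=8 ⇒ p=8, q=1
…
i=3: a=1 ⇒ p=35, q=4
…
i=5: a=5 ⇒ p=340, q=39
…
i=7: a=5 ⇒ p=7445, q=854
…
i=9: a=1 ⇒ p=16311, q=1871
i=10: a=2 ⇒ p=41488, q=4759
i=11: a=1 ⇒ p=57799, q=6630
→ (57799, 6630).  Check: 57799²=3340724401, 76·6630²=3340724400, difference 1.
(57799+6630√76)^2 = 6681448801 + 766414740√76

57799 6630
6681448801 766414740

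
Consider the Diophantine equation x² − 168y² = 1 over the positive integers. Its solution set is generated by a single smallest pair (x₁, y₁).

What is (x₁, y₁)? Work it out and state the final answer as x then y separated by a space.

13 1

√168 = [12; 1,24, …], period ℓ=2 (even) → k=1
step 0: (12, 1)  from 12·(1,0) + (0,1)
step 1: (13, 1)  from 1·(12,1) + (1,0)
fundamental: x₁=13, y₁=1  (since 169 − 168·1 = 1)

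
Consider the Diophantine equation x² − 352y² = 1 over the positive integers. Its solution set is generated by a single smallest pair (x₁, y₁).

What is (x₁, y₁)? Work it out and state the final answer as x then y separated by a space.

77617 4137

√352 = [18; 1,3,5,9,5,3,1,36, …], period ℓ=8 (even) → k=7
step 0: (18, 1)  from 18·(1,0) + (0,1)
step 1: (19, 1)  from 1·(18,1) + (1,0)
step 2: (75, 4)  from 3·(19,1) + (18,1)
step 3: (394, 21)  from 5·(75,4) + (19,1)
step 4: (3621, 193)  from 9·(394,21) + (75,4)
…
step 6: (59118, 3151)  from 3·(18499,986) + (3621,193)
step 7: (77617, 4137)  from 1·(59118,3151) + (18499,986)
→ (77617, 4137).  Check: 77617²=6024398689, 352·4137²=6024398688, difference 1.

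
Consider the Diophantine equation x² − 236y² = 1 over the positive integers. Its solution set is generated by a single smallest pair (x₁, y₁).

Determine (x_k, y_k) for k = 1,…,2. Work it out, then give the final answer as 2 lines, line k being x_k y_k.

561799 36570
631236232801 41089978860

[15; 2,1,3,5,1,6,1,5,3,1,2,30] for √236; ℓ=12 ⇒ convergent index 11
step 0: (15, 1)  from 15·(1,0) + (0,1)
…
step 3: (169, 11)  from 3·(46,3) + (31,2)
…
step 6: (7251, 472)  from 6·(1060,69) + (891,58)
step 7: (8311, 541)  from 1·(7251,472) + (1060,69)
step 8: (48806, 3177)  from 5·(8311,541) + (7251,472)
step 9: (154729, 10072)  from 3·(48806,3177) + (8311,541)
step 10: (203535, 13249)  from 1·(154729,10072) + (48806,3177)
step 11: (561799, 36570)  from 2·(203535,13249) + (154729,10072)
fundamental: x₁=561799, y₁=36570  (since 315618116401 − 236·1337364900 = 1)
n=2: (561799,36570)∘(561799,36570) = (561799·561799+236·36570·36570, 561799·36570+36570·561799) = (631236232801,41089978860)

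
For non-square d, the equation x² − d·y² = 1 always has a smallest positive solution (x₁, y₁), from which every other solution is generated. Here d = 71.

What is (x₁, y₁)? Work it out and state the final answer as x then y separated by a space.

√71 = [8; 2,2,1,7,1,2,2,16, …], period ℓ=8 (even) → k=7
step 0: (8, 1)  from 8·(1,0) + (0,1)
step 1: (17, 2)  from 2·(8,1) + (1,0)
step 2: (42, 5)  from 2·(17,2) + (8,1)
step 3: (59, 7)  from 1·(42,5) + (17,2)
step 4: (455, 54)  from 7·(59,7) + (42,5)
step 5: (514, 61)  from 1·(455,54) + (59,7)
step 6: (1483, 176)  from 2·(514,61) + (455,54)
step 7: (3480, 413)  from 2·(1483,176) + (514,61)
(x₁, y₁) = (3480, 413);  3480² − 71·413² = 1 ✓

3480 413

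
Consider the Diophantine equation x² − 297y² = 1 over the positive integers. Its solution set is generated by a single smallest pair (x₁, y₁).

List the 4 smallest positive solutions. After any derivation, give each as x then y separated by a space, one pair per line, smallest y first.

[17; 4,3,1,1,2,1,1,3,4,34] for √297; ℓ=10 ⇒ convergent index 9
step 0: (17, 1)  from 17·(1,0) + (0,1)
…
step 3: (293, 17)  from 1·(224,13) + (69,4)
step 4: (517, 30)  from 1·(293,17) + (224,13)
step 5: (1327, 77)  from 2·(517,30) + (293,17)
step 6: (1844, 107)  from 1·(1327,77) + (517,30)
…
step 8: (11357, 659)  from 3·(3171,184) + (1844,107)
step 9: (48599, 2820)  from 4·(11357,659) + (3171,184)
→ (48599, 2820).  Check: 48599²=2361862801, 297·2820²=2361862800, difference 1.
n=2: (48599,2820)∘(48599,2820) = (48599·48599+297·2820·2820, 48599·2820+2820·48599) = (4723725601,274098360)
n=3: (4723725601,274098360)∘(48599,2820) = (48599·4723725601+297·2820·274098360, 48599·274098360+2820·4723725601) = (459136680917399,26641812392460)
n=4: (459136680917399,26641812392460)∘(48599,2820) = (48599·459136680917399+297·2820·26641812392460, 48599·26641812392460+2820·459136680917399) = (44627167107085622401,2589530880648228720)

48599 2820
4723725601 274098360
459136680917399 26641812392460
44627167107085622401 2589530880648228720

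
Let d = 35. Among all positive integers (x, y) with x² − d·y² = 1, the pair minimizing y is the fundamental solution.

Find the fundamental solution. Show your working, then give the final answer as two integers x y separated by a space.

6 1

√35 → a₀=5, period (1,10); ℓ=2 even so k=1
k=0  a_k=5  p_k/q_k = 5/1
k=1  a_k=1  p_k/q_k = 6/1
→ (6, 1).  Check: 6²=36, 35·1²=35, difference 1.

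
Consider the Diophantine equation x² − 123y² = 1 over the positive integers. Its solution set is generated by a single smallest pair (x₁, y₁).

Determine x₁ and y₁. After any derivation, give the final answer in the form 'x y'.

√123 = [11; 11,22, …], period ℓ=2 (even) → k=1
i=0: a=11 ⇒ p=11, q=1
i=1: a=11 ⇒ p=122, q=11
→ (122, 11).  Check: 122²=14884, 123·11²=14883, difference 1.

122 11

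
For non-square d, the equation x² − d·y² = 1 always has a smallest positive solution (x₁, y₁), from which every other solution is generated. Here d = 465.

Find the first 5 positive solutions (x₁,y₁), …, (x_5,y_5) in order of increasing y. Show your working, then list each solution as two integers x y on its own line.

d=465: √d = [21; 1,1,3,2,2,2,3,1,1,42] (ℓ=10, even), read p_9/q_9
a_0=21:  p_0=21·1+0=21,  q_0=21·0+1=1
…
a_4=2:  p_4=2·151+43=345,  q_4=2·7+2=16
a_5=2:  p_5=2·345+151=841,  q_5=2·16+7=39
a_6=2:  p_6=2·841+345=2027,  q_6=2·39+16=94
…
a_8=1:  p_8=1·6922+2027=8949,  q_8=1·321+94=415
a_9=1:  p_9=1·8949+6922=15871,  q_9=1·415+321=736
(x₁, y₁) = (15871, 736);  15871² − 465·736² = 1 ✓
n=2: (15871,736)∘(15871,736) = (15871·15871+465·736·736, 15871·736+736·15871) = (503777281,23362112)
n=3: (503777281,23362112)∘(15871,736) = (15871·503777281+465·736·23362112, 15871·23362112+736·503777281) = (15990898437631,741560158368)
n=4: (15990898437631,741560158368)∘(15871,736) = (15871·15990898437631+465·736·741560158368, 15871·741560158368+736·15990898437631) = (507583097703505921,23538602523554944)
n=5: (507583097703505921,23538602523554944)∘(15871,736) = (15871·507583097703505921+465·736·23538602523554944, 15871·23538602523554944+736·507583097703505921) = (16111702671313786506751,747162320561120874080)

15871 736
503777281 23362112
15990898437631 741560158368
507583097703505921 23538602523554944
16111702671313786506751 747162320561120874080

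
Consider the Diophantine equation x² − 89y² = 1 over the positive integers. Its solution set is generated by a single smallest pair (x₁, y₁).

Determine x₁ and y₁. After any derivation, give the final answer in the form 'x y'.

500001 53000

d=89: √d = [9; 2,3,3,2,18] (ℓ=5, odd), read p_9/q_9
step 0: (9, 1)  from 9·(1,0) + (0,1)
…
step 2: (66, 7)  from 3·(19,2) + (9,1)
…
step 5: (9217, 977)  from 18·(500,53) + (217,23)
…
step 7: (66019, 6998)  from 3·(18934,2007) + (9217,977)
step 8: (216991, 23001)  from 3·(66019,6998) + (18934,2007)
step 9: (500001, 53000)  from 2·(216991,23001) + (66019,6998)
(x₁, y₁) = (500001, 53000);  500001² − 89·53000² = 1 ✓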